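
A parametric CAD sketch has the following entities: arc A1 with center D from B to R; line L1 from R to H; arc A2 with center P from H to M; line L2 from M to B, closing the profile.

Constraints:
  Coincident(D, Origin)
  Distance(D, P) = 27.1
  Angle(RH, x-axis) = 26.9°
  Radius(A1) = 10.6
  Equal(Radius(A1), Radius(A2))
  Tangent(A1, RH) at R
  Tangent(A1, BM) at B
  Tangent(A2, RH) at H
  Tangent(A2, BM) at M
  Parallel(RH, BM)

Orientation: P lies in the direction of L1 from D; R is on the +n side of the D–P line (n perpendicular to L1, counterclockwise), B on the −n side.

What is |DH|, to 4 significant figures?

29.10

The slot axis is L1's direction at 26.9°, so u = (cos 26.9°, sin 26.9°) = (0.8918, 0.4524) and n = (−sin 26.9°, cos 26.9°) = (-0.4524, 0.8918). D is at the origin and P lies 27.1 along u from D, so P = 27.1·u = (24.17, 12.26). Tangency of A1 to both parallel lines with radius 10.6 puts R and B at D ± 10.6·n: R = (-4.796, 9.453), B = (4.796, -9.453). Equal radii place H and M the same way about P: H = P + 10.6·n = (19.37, 21.71), M = P − 10.6·n = (28.96, 2.808). Then |DH| = |H − D| = 29.10.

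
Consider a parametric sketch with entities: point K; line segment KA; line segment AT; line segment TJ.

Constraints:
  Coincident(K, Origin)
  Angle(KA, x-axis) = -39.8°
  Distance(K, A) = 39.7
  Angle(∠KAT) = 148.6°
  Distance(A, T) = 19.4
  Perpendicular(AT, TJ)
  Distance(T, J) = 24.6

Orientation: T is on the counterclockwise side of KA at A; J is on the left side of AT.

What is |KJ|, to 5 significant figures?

53.430

K is at the origin; KA runs at -39.8° with length 39.7, so A = 39.7·(cos -39.8°, sin -39.8°) = (30.501, -25.412). ∠KAT = 148.6°, so AT runs at -39.8° + (180° − 148.6°) = -8.4000° from the x-axis; with |AT| = 19.4, T = A + 19.4·(cos -8.4000°, sin -8.4000°) = (49.693, -28.246). AT ⟂ TJ; with |TJ| = 24.6 on the left of AT, J = T + 24.6·(0.14608, 0.98927) = (53.286, -3.9103). Then |KJ| = |J − K| = 53.430.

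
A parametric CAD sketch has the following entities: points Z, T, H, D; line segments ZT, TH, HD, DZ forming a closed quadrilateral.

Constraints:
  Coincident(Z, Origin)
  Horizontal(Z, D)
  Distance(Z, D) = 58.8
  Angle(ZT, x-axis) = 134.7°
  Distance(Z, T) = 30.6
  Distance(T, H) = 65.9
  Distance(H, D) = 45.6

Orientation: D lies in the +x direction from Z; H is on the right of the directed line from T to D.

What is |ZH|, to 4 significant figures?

35.38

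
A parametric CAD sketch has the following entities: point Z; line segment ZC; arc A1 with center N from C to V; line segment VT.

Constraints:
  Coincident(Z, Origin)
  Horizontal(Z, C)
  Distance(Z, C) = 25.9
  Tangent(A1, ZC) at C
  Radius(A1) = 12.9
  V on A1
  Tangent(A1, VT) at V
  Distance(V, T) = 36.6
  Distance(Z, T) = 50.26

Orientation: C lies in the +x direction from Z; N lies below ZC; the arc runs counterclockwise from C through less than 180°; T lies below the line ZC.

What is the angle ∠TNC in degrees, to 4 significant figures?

158.2°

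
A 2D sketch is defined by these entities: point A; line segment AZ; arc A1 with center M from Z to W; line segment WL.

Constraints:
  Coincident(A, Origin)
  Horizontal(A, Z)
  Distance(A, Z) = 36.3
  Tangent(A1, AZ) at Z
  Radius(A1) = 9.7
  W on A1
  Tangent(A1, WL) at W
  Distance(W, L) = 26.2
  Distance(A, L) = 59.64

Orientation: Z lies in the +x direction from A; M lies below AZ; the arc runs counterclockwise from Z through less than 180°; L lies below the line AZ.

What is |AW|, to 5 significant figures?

33.925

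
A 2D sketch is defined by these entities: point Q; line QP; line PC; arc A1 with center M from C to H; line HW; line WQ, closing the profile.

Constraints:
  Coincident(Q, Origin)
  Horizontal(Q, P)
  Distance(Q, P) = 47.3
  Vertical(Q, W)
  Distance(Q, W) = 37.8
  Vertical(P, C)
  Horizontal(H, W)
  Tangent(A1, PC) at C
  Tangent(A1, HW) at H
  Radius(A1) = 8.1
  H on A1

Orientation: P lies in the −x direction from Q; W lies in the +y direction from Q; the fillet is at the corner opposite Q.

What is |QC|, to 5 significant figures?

55.851

Q is at the origin; Q and P share the same y with |QP| = 47.3 and P on the −x side, so P = (-47.300, 0.0000). QW is vertical with |QW| = 37.8 and W on the +y side, so W = (0.0000, 37.800). The virtual corner opposite Q is at (-47.300, 37.800). The tangent condition forces MC to be normal to PC and A1 meets HW tangentially, so MH is at right angles to HW, with radius 8.1, so the center M sits 8.1 in from both sides at M = (-39.200, 29.700). That places the tangent points at C = (-47.300, 29.700) on PC and H = (-39.200, 37.800) on HW. Then |QC| = |C − Q| = 55.851.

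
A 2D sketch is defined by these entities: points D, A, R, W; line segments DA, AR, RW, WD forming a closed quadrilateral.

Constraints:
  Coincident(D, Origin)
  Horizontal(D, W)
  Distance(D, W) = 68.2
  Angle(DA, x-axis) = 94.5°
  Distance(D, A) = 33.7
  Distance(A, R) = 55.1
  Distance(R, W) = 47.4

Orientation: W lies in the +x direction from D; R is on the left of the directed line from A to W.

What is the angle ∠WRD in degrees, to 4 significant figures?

69.99°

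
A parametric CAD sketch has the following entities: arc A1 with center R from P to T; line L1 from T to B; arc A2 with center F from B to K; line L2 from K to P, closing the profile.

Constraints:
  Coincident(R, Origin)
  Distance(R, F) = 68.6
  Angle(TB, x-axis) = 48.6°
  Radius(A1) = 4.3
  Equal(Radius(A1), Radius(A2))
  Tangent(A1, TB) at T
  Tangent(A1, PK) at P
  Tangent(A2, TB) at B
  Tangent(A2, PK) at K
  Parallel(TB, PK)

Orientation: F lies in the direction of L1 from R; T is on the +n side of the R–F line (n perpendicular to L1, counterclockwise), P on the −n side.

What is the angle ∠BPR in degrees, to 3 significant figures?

82.9°

The slot axis is L1's direction at 48.6°, so u = (cos 48.6°, sin 48.6°) = (0.661, 0.750) and n = (−sin 48.6°, cos 48.6°) = (-0.750, 0.661). R is at the origin and F lies 68.6 along u from R, so F = 68.6·u = (45.4, 51.5). Tangency of A1 to both parallel lines with radius 4.3 puts T and P at R ± 4.3·n: T = (-3.23, 2.84), P = (3.23, -2.84). Equal radii place B and K the same way about F: B = F + 4.3·n = (42.1, 54.3), K = F − 4.3·n = (48.6, 48.6). Then cos ∠BPR = PB·PR / (|PB||PR|), giving 82.9°.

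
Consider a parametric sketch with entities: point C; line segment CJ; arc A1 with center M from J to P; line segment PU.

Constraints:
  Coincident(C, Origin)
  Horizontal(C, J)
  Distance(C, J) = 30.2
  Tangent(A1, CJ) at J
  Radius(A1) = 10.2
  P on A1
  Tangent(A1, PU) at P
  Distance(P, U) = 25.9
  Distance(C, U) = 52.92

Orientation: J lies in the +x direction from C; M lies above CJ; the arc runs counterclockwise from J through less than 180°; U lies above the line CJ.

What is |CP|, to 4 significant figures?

41.87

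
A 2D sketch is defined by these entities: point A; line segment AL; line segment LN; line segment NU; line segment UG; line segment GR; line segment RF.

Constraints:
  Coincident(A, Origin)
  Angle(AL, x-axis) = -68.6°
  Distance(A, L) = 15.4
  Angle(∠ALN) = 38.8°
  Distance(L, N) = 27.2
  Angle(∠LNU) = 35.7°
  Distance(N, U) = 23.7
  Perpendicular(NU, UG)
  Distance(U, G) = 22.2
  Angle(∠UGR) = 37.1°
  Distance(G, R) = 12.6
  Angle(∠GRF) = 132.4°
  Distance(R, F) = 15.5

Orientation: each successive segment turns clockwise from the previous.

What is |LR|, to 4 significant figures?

7.051

The perpendicularity gives UG at right angles to NU, so UG runs at -84.10°; with |UG| = 22.2, G = (7.872, -20.47). ∠UGR = 37.1° gives GR at 133.0° from the x-axis; with |GR| = 12.6, R = (-0.7208, -11.25). Then |LR| = |R − L| = 7.051.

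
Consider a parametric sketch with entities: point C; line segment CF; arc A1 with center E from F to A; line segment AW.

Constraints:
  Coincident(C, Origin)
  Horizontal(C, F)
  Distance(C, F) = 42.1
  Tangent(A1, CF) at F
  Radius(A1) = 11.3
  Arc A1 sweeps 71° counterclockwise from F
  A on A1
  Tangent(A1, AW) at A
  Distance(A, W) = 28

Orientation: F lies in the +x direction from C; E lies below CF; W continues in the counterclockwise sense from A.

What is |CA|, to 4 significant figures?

32.33

C is at the origin; C and F share the same y with |CF| = 42.1 and F on the +x side, so F = (42.10, 0.000). Since A1 is tangent to CF there, EF ⟂ CF, so E = F + (0, -11.3) = (42.10, -11.30). On A1, F sits at bearing 90° from E; a 71° counterclockwise sweep puts A at bearing 161°, so A = E + 11.3·(cos 161°, sin 161°) = (31.42, -7.621). Then |CA| = |A − C| = 32.33.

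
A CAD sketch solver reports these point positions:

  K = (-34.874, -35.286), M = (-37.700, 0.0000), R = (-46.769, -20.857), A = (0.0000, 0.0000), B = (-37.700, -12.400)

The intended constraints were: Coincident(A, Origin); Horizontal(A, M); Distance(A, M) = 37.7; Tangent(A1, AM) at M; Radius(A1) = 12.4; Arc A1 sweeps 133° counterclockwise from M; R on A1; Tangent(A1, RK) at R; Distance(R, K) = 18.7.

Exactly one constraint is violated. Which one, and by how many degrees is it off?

Tangent(A1, RK) at R — off by 3.50°.

A = (0.00, 0.00) ✓; A.y = 0.00, M.y = 0.00 ✓; |AM| = 37.70 ✓; ∠(BM, MA) = 90.00° ✓; |BM| = 12.40 ✓; bearing(B→R) − bearing(B→M) = 133.0° ✓; |BR| = 12.40 ✓; ∠(BR, RK) = 93.50° ✗; |RK| = 18.70 ✓.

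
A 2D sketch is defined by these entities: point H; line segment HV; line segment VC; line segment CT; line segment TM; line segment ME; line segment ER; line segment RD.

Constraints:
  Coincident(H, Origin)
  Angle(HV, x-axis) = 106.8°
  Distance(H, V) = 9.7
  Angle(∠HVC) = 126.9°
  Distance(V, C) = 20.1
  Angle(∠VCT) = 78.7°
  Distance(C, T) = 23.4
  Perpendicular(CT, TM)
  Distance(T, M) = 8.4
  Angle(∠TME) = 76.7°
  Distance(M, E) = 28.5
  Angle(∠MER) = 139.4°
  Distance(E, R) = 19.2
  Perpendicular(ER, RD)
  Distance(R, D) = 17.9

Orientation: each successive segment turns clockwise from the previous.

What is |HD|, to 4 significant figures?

50.08

H is at the origin; HV runs at 106.8° with length 9.7, so V = (-2.804, 9.286). ∠HVC = 126.9° gives VC at 53.70° from the x-axis; with |VC| = 20.1, C = (9.096, 25.49). ∠VCT = 78.7° gives CT at -47.60° from the x-axis; with |CT| = 23.4, T = (24.87, 8.205). CT ⟂ TM, so TM runs at -137.6°; with |TM| = 8.4, M = (18.67, 2.541). ∠TME = 76.7° gives ME at 119.1° from the x-axis; with |ME| = 28.5, E = (4.811, 27.44). ∠MER = 139.4° gives ER at 78.50° from the x-axis; with |ER| = 19.2, R = (8.639, 46.26). ER ⟂ RD, so RD runs at -11.50°; with |RD| = 17.9, D = (26.18, 42.69). Then |HD| = |D − H| = 50.08.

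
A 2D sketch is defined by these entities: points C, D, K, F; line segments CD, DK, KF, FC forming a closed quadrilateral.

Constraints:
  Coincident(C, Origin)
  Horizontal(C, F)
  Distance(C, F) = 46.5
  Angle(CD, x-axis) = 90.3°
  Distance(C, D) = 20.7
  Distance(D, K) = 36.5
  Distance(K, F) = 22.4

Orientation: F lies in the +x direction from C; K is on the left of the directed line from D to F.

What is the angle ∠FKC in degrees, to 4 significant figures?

88.07°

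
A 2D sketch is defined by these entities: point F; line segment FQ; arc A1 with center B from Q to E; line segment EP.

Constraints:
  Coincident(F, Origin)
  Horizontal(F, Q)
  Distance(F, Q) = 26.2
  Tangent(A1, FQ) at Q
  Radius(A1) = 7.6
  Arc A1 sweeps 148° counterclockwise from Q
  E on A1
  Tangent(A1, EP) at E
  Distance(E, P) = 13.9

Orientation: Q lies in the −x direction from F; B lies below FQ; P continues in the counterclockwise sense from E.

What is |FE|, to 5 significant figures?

33.331

F is at the origin; F and Q share the same y with |FQ| = 26.2 and Q on the −x side, so Q = (-26.200, 0.0000). Tangency of A1 to FQ means the radius BQ is perpendicular to FQ, so B = Q + (0, -7.6) = (-26.200, -7.6000). On A1, Q sits at bearing 90° from B; a 148° counterclockwise sweep puts E at bearing 238°, so E = B + 7.6·(cos 238°, sin 238°) = (-30.227, -14.045). Then |FE| = |E − F| = 33.331.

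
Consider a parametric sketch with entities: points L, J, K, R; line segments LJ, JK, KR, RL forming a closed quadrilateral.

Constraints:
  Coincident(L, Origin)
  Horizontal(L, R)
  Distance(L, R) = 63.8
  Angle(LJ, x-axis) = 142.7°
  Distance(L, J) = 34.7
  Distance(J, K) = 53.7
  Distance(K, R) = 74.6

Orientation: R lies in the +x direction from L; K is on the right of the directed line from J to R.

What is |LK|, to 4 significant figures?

28.39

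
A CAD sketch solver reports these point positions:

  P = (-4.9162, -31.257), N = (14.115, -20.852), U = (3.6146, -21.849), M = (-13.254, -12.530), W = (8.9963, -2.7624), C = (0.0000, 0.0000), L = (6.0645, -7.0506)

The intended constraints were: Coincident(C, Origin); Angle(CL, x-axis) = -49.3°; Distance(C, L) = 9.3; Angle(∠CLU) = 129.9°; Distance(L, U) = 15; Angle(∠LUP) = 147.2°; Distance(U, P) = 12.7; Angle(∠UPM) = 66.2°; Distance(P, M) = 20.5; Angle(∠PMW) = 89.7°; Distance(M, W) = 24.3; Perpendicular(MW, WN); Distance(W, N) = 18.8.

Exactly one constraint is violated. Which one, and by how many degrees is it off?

Perpendicular(MW, WN) — off by 7.90°.

C = (0.00, 0.00) ✓; CL at -49.30° ✓; |CL| = 9.300 ✓; ∠CLU = 129.9° ✓; |LU| = 15.00 ✓; ∠LUP = 147.2° ✓; |UP| = 12.70 ✓; ∠UPM = 66.20° ✓; |PM| = 20.50 ✓; ∠PMW = 89.70° ✓; |MW| = 24.30 ✓; ∠(MW, WN) = 97.90° ✗; |WN| = 18.80 ✓.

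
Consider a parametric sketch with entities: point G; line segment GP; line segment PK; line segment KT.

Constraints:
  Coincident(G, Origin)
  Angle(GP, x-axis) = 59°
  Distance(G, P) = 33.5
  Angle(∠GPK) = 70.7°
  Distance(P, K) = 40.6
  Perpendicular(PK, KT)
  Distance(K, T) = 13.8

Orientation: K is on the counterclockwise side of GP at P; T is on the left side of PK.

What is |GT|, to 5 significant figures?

34.487

G is at the origin; GP runs at 59.0° with length 33.5, so P = 33.5·(cos 59.0°, sin 59.0°) = (17.254, 28.715). ∠GPK = 70.7°, so PK runs at 59.0° + (180° − 70.7°) = 168.30° from the x-axis; with |PK| = 40.6, K = P + 40.6·(cos 168.30°, sin 168.30°) = (-22.503, 36.948). The perpendicularity gives KT at right angles to PK; with |KT| = 13.8 on the left of PK, T = K + 13.8·(-0.20279, -0.97922) = (-25.301, 23.435). Then |GT| = |T − G| = 34.487.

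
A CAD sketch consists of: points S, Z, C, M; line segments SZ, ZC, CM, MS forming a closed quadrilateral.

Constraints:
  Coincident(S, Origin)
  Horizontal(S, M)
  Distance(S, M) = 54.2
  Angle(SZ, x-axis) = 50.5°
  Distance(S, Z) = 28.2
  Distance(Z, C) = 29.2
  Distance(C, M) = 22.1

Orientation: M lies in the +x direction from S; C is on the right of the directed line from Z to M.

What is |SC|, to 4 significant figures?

32.60

S is at the origin; S and M share the same y with |SM| = 54.2 and M in +x, so M = (54.2, 0). SZ runs at 50.5° with |SZ| = 28.2, so Z = (17.94, 21.76). C is determined by |ZC| = 29.2 and |CM| = 22.1 together: it lies at the intersection of circle(Z, 29.2) and circle(M, 22.1). With |ZM| = 42.29, the foot of the radical line on ZM is 25.45 from Z and the perpendicular offset is √(29.2² − 25.45²) = 14.31. Taking the right-of-ZM solution: C = (32.40, -3.609).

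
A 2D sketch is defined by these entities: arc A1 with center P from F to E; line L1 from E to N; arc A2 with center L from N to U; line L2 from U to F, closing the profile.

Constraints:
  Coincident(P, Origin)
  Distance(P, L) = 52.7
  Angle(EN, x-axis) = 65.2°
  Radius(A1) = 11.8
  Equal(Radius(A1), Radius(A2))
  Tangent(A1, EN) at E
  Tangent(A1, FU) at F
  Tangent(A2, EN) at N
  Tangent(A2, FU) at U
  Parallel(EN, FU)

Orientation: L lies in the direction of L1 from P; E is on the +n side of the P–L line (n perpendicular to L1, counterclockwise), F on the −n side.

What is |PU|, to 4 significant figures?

54.00

The slot axis is L1's direction at 65.2°, so u = (cos 65.2°, sin 65.2°) = (0.4195, 0.9078) and n = (−sin 65.2°, cos 65.2°) = (-0.9078, 0.4195). P is at the origin and L lies 52.7 along u from P, so L = 52.7·u = (22.11, 47.84). Tangency of A1 to both parallel lines with radius 11.8 puts E and F at P ± 11.8·n: E = (-10.71, 4.950), F = (10.71, -4.950). Equal radii place N and U the same way about L: N = L + 11.8·n = (11.39, 52.79), U = L − 11.8·n = (32.82, 42.89). Then |PU| = |U − P| = 54.00.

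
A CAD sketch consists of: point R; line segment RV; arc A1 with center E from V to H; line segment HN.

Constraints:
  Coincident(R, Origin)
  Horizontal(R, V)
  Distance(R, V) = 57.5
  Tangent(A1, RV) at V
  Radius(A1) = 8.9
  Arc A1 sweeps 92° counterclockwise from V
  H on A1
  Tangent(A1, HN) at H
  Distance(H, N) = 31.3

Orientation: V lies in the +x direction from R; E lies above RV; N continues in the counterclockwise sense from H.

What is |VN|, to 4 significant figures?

41.24

On A1, V sits at bearing -90° from E; a 92° counterclockwise sweep puts H at bearing 2°, so H = E + 8.9·(cos 2°, sin 2°) = (66.39, 9.211). Tangency of A1 to HN means the radius EH is perpendicular to HN, so HN runs along (−sin 2°, cos 2°); with |HN| = 31.3, N = (65.30, 40.49). Then |VN| = |N − V| = 41.24.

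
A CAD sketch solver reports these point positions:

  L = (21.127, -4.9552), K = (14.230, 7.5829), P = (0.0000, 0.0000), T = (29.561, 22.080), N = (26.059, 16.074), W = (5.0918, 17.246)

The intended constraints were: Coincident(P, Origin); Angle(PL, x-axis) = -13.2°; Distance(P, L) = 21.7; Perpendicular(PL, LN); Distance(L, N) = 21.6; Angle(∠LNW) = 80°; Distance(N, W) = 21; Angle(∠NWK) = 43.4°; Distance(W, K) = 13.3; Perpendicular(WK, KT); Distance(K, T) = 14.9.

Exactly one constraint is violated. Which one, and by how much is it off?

Distance(K, T) = 14.9 — off by 6.20.

P = (0.00, 0.00) ✓; PL at -13.20° ✓; |PL| = 21.70 ✓; ∠(PL, LN) = 90.00° ✓; |LN| = 21.60 ✓; ∠LNW = 80.00° ✓; |NW| = 21.00 ✓; ∠NWK = 43.40° ✓; |WK| = 13.30 ✓; ∠(WK, KT) = 90.00° ✓; |KT| = 21.10 ✗.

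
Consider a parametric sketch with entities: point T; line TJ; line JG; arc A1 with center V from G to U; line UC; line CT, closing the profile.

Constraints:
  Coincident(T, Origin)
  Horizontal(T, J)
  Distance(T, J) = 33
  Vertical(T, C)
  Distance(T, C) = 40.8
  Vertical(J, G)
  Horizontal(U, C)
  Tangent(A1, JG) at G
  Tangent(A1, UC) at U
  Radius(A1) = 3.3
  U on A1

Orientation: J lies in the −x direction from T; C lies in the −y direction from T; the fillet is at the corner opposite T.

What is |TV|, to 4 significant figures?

47.84

T is at the origin; TJ is horizontal with |TJ| = 33.0 and J on the −x side, so J = (-33.00, 0.000). T and C share the same x with |TC| = 40.8 and C on the −y side, so C = (0.000, -40.80). The virtual corner opposite T is at (-33.00, -40.80). Tangency of A1 to JG means the radius VG is perpendicular to JG and tangency of A1 to UC means the radius VU is perpendicular to UC, with radius 3.3, so the center V sits 3.3 in from both sides at V = (-29.70, -37.50). Then |TV| = |V − T| = 47.84.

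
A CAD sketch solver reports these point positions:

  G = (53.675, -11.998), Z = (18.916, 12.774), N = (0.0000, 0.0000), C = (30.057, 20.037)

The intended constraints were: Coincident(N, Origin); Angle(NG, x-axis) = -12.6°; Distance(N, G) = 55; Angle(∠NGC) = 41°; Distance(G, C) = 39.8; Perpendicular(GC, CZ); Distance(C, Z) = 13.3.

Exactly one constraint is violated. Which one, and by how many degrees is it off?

Perpendicular(GC, CZ) — off by 3.30°.

N = (0.00, 0.00) ✓; NG at -12.60° ✓; |NG| = 55.00 ✓; ∠NGC = 41.00° ✓; |GC| = 39.80 ✓; ∠(GC, CZ) = 86.70° ✗; |CZ| = 13.30 ✓.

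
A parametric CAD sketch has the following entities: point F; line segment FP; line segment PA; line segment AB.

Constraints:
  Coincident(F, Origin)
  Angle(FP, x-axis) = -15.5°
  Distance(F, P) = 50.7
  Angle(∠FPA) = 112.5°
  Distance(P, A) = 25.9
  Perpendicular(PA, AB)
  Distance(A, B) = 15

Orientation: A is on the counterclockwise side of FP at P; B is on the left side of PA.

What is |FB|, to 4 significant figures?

55.37

∠FPA = 112.5°, so PA runs at -15.5° + (180° − 112.5°) = 52.00° from the x-axis; with |PA| = 25.9, A = P + 25.9·(cos 52.00°, sin 52.00°) = (64.80, 6.860). PA is perpendicular to AB; with |AB| = 15.0 on the left of PA, B = A + 15.0·(-0.7880, 0.6157) = (52.98, 16.10). Then |FB| = |B − F| = 55.37.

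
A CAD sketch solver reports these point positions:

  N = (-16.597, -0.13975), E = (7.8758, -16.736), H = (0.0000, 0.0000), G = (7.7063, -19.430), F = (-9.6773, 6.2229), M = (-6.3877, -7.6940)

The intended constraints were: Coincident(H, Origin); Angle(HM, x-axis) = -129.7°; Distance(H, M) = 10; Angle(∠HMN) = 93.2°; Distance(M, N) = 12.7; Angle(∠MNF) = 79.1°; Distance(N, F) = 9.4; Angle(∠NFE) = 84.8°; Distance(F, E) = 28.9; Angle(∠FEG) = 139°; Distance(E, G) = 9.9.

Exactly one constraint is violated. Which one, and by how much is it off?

Distance(E, G) = 9.9 — off by 7.20.

H = (0.00, 0.00) ✓; HM at -129.7° ✓; |HM| = 10.00 ✓; ∠HMN = 93.20° ✓; |MN| = 12.70 ✓; ∠MNF = 79.10° ✓; |NF| = 9.400 ✓; ∠NFE = 84.80° ✓; |FE| = 28.90 ✓; ∠FEG = 139.0° ✓; |EG| = 2.699 ✗.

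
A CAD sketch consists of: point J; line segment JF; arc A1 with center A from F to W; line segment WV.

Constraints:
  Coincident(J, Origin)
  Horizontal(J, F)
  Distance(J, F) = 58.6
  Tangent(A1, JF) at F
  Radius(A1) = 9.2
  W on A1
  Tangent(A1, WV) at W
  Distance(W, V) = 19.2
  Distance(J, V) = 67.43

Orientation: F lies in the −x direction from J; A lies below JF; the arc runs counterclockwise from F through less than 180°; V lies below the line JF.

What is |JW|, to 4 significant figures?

68.33

J is at the origin; J and F share the same y with |JF| = 58.6 and F on the −x side, so F = (-58.60, 0.000). The tangent condition forces AF to be normal to JF, so A = F + (0, -9.2) = (-58.60, -9.200). Since AW ⟂ WV (tangency), |AV| = √(9.2² + 19.2²) = 21.29 regardless of where W sits on A1. So V lies on both circle(J, 67.43) and circle(A, 21.29); the below-JF intersection is V = (-60.17, -30.43). W is the foot of the tangent from V: W = (-67.17, -12.55).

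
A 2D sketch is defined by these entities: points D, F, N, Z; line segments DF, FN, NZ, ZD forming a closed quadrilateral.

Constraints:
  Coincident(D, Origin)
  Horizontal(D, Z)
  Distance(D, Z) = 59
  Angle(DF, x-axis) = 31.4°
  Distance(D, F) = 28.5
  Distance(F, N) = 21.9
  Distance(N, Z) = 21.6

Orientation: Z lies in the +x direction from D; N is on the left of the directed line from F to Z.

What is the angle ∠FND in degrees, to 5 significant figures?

14.125°

Checks: |FN| = 21.90 ✓; |NZ| = 21.60 ✓.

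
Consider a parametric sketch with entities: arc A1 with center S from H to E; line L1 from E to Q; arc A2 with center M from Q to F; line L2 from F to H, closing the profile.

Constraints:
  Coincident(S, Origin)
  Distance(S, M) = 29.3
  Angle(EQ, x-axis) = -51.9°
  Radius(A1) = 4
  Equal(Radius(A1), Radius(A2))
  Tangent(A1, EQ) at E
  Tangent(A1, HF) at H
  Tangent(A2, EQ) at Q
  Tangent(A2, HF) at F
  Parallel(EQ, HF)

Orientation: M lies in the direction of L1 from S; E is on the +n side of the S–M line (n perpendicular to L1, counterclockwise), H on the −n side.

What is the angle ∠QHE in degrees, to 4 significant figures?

74.73°

Tangency of A1 to both parallel lines with radius 4.0 puts E and H at S ± 4.0·n: E = (3.148, 2.468), H = (-3.148, -2.468). Equal radii place Q and F the same way about M: Q = M + 4.0·n = (21.23, -20.59), F = M − 4.0·n = (14.93, -25.53). Then cos ∠QHE = HQ·HE / (|HQ||HE|), giving 74.73°.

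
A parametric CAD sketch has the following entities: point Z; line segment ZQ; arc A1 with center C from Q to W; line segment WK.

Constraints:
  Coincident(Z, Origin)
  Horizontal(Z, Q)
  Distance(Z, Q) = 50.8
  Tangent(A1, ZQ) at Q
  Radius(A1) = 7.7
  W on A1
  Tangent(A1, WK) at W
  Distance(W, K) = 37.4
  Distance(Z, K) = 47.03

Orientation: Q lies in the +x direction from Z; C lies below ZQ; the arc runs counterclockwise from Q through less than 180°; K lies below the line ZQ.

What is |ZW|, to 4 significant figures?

44.08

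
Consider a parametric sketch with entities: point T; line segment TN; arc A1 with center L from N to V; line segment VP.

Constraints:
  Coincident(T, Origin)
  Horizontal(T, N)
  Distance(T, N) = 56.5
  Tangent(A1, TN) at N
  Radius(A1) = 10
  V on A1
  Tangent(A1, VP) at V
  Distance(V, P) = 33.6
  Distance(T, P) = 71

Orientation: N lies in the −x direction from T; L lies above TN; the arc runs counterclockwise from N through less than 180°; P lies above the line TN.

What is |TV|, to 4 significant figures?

48.41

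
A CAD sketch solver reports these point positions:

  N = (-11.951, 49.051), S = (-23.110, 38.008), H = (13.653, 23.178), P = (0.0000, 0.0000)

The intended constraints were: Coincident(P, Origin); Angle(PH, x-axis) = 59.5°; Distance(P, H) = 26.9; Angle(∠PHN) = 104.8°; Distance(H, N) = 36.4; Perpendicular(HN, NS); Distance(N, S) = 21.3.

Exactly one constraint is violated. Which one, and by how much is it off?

Distance(N, S) = 21.3 — off by 5.60.

P = (0.00, 0.00) ✓; PH at 59.50° ✓; |PH| = 26.90 ✓; ∠PHN = 104.8° ✓; |HN| = 36.40 ✓; ∠(HN, NS) = 90.00° ✓; |NS| = 15.70 ✗.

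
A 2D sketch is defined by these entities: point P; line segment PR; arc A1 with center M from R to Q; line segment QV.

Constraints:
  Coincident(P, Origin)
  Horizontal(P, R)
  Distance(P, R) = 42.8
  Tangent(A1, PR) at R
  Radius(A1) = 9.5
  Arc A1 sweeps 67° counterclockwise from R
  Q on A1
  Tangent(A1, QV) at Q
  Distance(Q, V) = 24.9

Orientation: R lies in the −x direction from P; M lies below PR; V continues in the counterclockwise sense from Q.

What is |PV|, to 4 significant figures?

67.67

P is at the origin; P and R share the same y with |PR| = 42.8 and R on the −x side, so R = (-42.80, 0.000). A1 meets PR tangentially, so MR is at right angles to PR, so M = R + (0, -9.5) = (-42.80, -9.500). On A1, R sits at bearing 90° from M; a 67° counterclockwise sweep puts Q at bearing 157°, so Q = M + 9.5·(cos 157°, sin 157°) = (-51.54, -5.788). The tangent condition forces MQ to be normal to QV, so QV runs along (−sin 157°, cos 157°); with |QV| = 24.9, V = (-61.27, -28.71). Then |PV| = |V − P| = 67.67.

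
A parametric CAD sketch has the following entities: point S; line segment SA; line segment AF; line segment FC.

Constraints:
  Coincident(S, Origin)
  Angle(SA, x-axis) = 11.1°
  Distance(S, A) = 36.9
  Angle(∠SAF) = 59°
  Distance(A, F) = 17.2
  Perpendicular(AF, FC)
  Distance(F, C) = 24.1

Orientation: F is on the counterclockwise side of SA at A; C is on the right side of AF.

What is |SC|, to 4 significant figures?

55.76

S is at the origin; SA runs at 11.1° with length 36.9, so A = 36.9·(cos 11.1°, sin 11.1°) = (36.21, 7.104). ∠SAF = 59.0°, so AF runs at 11.1° + (180° − 59.0°) = 132.1° from the x-axis; with |AF| = 17.2, F = A + 17.2·(cos 132.1°, sin 132.1°) = (24.68, 19.87). AF ⟂ FC; with |FC| = 24.1 on the right of AF, C = F + 24.1·(0.7420, 0.6704) = (42.56, 36.02). Then |SC| = |C − S| = 55.76.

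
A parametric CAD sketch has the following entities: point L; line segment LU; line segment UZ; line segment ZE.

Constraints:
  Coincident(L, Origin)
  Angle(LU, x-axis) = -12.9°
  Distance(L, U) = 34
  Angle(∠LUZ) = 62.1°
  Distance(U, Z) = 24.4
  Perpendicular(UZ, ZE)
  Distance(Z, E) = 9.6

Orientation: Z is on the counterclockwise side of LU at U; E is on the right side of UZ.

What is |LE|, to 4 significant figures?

40.55

L is at the origin; LU runs at -12.9° with length 34.0, so U = 34.0·(cos -12.9°, sin -12.9°) = (33.14, -7.591). ∠LUZ = 62.1°, so UZ runs at -12.9° + (180° − 62.1°) = 105.0° from the x-axis; with |UZ| = 24.4, Z = U + 24.4·(cos 105.0°, sin 105.0°) = (26.83, 15.98). UZ is perpendicular to ZE; with |ZE| = 9.6 on the right of UZ, E = Z + 9.6·(0.9659, 0.2588) = (36.10, 18.46). Then |LE| = |E − L| = 40.55.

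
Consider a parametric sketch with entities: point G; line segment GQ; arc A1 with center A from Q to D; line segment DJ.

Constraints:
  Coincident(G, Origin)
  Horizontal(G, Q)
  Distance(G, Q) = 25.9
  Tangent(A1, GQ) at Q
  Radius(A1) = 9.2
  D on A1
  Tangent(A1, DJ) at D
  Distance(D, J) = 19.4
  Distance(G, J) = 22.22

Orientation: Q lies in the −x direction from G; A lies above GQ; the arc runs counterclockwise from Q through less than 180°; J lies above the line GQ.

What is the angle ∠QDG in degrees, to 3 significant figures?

138°

Checks: |GQ| = 25.90 ✓; |AD| = 9.200 ✓; ∠(AD, DJ) = 90.00° ✓; |DJ| = 19.40 ✓; |GJ| = 22.22 ✓.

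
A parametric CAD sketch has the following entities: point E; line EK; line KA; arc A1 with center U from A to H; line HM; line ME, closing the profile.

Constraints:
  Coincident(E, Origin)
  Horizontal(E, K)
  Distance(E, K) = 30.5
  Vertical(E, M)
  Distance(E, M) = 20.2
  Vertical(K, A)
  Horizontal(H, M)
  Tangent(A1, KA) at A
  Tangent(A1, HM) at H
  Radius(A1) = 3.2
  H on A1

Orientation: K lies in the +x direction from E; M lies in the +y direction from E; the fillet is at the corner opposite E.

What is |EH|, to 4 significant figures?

33.96

The virtual corner opposite E is at (30.50, 20.20). The tangent condition forces UA to be normal to KA and A1 meets HM tangentially, so UH is at right angles to HM, with radius 3.2, so the center U sits 3.2 in from both sides at U = (27.30, 17.00). That places the tangent points at A = (30.50, 17.00) on KA and H = (27.30, 20.20) on HM. Then |EH| = |H − E| = 33.96.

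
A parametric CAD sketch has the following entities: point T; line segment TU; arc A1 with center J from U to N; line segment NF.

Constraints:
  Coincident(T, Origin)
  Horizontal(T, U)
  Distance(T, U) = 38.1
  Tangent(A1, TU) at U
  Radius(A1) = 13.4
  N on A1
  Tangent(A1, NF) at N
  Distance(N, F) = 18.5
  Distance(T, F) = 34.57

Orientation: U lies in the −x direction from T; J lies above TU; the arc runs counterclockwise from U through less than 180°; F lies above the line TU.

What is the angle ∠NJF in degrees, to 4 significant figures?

54.08°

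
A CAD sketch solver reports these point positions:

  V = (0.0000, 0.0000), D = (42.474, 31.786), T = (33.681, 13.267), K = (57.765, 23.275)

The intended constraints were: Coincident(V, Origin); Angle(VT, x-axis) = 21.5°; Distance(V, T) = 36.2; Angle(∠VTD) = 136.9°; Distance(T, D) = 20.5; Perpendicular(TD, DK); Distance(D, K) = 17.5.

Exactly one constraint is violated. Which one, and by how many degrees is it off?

Perpendicular(TD, DK) — off by 3.70°.

V = (0.00, 0.00) ✓; VT at 21.50° ✓; |VT| = 36.20 ✓; ∠VTD = 136.9° ✓; |TD| = 20.50 ✓; ∠(TD, DK) = 93.70° ✗; |DK| = 17.50 ✓.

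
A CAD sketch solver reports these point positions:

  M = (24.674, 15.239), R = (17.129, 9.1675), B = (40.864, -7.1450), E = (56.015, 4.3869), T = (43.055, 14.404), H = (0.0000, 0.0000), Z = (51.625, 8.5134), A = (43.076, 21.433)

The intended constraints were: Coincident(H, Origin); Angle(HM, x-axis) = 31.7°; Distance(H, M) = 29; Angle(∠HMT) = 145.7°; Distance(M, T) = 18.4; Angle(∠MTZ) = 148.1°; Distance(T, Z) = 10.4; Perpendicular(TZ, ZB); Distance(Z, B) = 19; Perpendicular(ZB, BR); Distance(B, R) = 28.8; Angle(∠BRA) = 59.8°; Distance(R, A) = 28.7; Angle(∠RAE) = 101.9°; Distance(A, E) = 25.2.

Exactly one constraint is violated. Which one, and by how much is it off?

Distance(A, E) = 25.2 — off by 3.80.

H = (0.00, 0.00) ✓; HM at 31.70° ✓; |HM| = 29.00 ✓; ∠HMT = 145.7° ✓; |MT| = 18.40 ✓; ∠MTZ = 148.1° ✓; |TZ| = 10.40 ✓; ∠(TZ, ZB) = 90.00° ✓; |ZB| = 19.00 ✓; ∠(ZB, BR) = 90.00° ✓; |BR| = 28.80 ✓; ∠BRA = 59.80° ✓; |RA| = 28.70 ✓; ∠RAE = 101.9° ✓; |AE| = 21.40 ✗.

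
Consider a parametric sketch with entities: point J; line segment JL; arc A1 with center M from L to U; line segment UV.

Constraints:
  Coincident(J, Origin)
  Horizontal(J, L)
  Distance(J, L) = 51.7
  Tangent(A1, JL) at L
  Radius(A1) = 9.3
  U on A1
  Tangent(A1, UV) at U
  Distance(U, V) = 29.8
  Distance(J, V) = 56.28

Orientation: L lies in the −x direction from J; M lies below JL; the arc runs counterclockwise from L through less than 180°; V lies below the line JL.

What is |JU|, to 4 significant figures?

60.94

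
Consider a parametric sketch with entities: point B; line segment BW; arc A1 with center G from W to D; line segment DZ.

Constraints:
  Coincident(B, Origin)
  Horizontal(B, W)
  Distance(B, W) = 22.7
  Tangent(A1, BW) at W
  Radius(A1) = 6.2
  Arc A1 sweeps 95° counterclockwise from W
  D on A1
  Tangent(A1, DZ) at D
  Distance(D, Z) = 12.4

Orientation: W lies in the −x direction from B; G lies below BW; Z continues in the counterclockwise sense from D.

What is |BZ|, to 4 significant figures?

33.72

B is at the origin; BW is horizontal with |BW| = 22.7 and W on the −x side, so W = (-22.70, 0.000). The tangent condition forces GW to be normal to BW, so G = W + (0, -6.2) = (-22.70, -6.200). On A1, W sits at bearing 90° from G; a 95° counterclockwise sweep puts D at bearing 185°, so D = G + 6.2·(cos 185°, sin 185°) = (-28.88, -6.740). Since A1 is tangent to DZ there, GD ⟂ DZ, so DZ runs along (−sin 185°, cos 185°); with |DZ| = 12.4, Z = (-27.80, -19.09). Then |BZ| = |Z − B| = 33.72.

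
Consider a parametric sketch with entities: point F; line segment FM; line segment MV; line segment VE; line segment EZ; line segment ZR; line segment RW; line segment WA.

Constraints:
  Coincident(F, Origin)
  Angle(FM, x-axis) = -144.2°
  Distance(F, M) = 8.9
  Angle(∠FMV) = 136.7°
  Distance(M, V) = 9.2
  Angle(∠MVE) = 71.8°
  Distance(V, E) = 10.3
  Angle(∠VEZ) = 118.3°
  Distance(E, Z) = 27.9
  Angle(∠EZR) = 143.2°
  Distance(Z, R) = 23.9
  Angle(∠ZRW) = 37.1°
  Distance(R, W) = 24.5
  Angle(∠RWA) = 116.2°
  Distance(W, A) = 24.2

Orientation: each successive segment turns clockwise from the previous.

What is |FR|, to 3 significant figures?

36.4

F is at the origin; FM runs at -144.2° with length 8.9, so M = (-7.22, -5.21). ∠FMV = 136.7° gives MV at 172° from the x-axis; with |MV| = 9.2, V = (-16.3, -4.01). ∠MVE = 71.8° gives VE at 64.3° from the x-axis; with |VE| = 10.3, E = (-11.9, 5.28). ∠VEZ = 118.3° gives EZ at 2.60° from the x-axis; with |EZ| = 27.9, Z = (16.0, 6.54). ∠EZR = 143.2° gives ZR at -34.2° from the x-axis; with |ZR| = 23.9, R = (35.8, -6.89). Then |FR| = |R − F| = 36.4.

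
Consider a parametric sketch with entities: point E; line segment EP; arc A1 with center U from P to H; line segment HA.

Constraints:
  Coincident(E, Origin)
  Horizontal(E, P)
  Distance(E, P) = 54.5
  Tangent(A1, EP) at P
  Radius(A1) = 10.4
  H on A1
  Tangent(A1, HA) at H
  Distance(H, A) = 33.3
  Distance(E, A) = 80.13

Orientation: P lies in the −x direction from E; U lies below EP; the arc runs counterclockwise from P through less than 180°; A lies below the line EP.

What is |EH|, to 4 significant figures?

65.55

E is at the origin; EP is horizontal with |EP| = 54.5 and P on the −x side, so P = (-54.50, 0.000). A1 meets EP tangentially, so UP is at right angles to EP, so U = P + (0, -10.4) = (-54.50, -10.40). Since UH ⟂ HA (tangency), |UA| = √(10.4² + 33.3²) = 34.89 regardless of where H sits on A1. So A lies on both circle(E, 80.13) and circle(U, 34.89); the below-EP intersection is A = (-67.85, -42.63). H is the foot of the tangent from A: H = (-64.86, -9.466).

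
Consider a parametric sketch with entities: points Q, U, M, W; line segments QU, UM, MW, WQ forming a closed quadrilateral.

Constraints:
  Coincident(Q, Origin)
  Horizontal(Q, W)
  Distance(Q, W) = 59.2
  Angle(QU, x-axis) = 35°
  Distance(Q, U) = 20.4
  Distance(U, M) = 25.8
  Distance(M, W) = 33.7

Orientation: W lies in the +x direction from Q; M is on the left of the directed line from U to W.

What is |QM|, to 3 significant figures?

46.2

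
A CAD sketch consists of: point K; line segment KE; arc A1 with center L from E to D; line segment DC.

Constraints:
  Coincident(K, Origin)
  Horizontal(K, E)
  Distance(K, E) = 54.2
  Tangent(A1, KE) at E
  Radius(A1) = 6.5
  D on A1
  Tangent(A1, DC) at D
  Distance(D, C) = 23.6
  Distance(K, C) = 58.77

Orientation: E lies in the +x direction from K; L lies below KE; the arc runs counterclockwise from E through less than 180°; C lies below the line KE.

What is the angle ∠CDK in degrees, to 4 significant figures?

104.4°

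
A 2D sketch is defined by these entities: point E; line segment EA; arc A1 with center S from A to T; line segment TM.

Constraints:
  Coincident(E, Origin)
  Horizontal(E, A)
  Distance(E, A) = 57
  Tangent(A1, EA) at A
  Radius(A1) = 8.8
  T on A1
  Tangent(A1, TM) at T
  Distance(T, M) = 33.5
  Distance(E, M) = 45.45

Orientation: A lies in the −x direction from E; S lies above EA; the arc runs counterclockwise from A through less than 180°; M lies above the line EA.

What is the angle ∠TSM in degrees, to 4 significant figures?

75.28°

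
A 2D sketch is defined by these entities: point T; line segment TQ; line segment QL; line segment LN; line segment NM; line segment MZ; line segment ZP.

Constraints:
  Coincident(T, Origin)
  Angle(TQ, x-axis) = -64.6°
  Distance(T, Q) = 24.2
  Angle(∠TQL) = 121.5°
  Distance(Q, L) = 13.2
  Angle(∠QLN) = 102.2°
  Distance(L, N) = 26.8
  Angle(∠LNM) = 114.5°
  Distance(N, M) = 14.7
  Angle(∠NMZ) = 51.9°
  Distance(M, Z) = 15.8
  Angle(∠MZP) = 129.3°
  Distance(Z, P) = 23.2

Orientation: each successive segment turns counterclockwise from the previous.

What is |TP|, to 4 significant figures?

41.50

T is at the origin; TQ runs at -64.6° with length 24.2, so Q = (10.38, -21.86). ∠TQL = 121.5° gives QL at -6.100° from the x-axis; with |QL| = 13.2, L = (23.51, -23.26). ∠QLN = 102.2° gives LN at 71.70° from the x-axis; with |LN| = 26.8, N = (31.92, 2.181). ∠LNM = 114.5° gives NM at 137.2° from the x-axis; with |NM| = 14.7, M = (21.13, 12.17). ∠NMZ = 51.9° gives MZ at -94.70° from the x-axis; with |MZ| = 15.8, Z = (19.84, -3.578). ∠MZP = 129.3° gives ZP at -44.00° from the x-axis; with |ZP| = 23.2, P = (36.53, -19.69). Then |TP| = |P − T| = 41.50.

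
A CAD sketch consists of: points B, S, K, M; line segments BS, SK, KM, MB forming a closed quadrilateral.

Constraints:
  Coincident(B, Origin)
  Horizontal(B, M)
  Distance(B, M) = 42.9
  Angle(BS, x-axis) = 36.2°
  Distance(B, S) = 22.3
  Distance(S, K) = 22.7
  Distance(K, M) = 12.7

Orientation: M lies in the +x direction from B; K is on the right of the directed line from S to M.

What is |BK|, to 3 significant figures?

31.7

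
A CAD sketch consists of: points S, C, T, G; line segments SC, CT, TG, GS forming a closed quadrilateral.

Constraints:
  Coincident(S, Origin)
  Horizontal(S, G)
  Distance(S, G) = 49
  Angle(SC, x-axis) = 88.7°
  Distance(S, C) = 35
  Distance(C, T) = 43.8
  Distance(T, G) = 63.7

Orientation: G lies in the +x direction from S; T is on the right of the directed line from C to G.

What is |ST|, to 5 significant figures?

15.641

Checks: |CT| = 43.80 ✓; |TG| = 63.70 ✓.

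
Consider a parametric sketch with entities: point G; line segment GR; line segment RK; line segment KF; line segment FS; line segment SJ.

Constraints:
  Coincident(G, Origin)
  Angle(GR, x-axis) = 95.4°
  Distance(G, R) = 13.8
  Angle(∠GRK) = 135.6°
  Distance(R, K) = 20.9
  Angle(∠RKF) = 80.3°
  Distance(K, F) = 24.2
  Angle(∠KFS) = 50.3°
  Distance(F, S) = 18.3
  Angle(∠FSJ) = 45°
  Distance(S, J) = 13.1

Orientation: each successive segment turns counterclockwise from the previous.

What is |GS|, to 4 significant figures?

14.78

G is at the origin; GR runs at 95.4° with length 13.8, so R = (-1.299, 13.74). ∠GRK = 135.6° gives RK at 139.8° from the x-axis; with |RK| = 20.9, K = (-17.26, 27.23). ∠RKF = 80.3° gives KF at -120.5° from the x-axis; with |KF| = 24.2, F = (-29.54, 6.377). ∠KFS = 50.3° gives FS at 9.200° from the x-axis; with |FS| = 18.3, S = (-11.48, 9.303). Then |GS| = |S − G| = 14.78.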